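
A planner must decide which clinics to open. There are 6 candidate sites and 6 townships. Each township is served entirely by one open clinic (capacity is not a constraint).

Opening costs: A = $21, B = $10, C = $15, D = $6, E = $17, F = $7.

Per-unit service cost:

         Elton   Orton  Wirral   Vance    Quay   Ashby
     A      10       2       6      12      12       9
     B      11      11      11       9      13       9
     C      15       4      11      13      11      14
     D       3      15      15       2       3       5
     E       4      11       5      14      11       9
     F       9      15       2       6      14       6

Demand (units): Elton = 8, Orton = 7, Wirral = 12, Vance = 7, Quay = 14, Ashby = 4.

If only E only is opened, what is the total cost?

Each township is assigned to its cheapest site among the open ones.
{E}: Elton→E 4·8=32, Orton→E 11·7=77, Wirral→E 5·12=60, Vance→E 14·7=98, Quay→E 11·14=154, Ashby→E 9·4=36. Service 457; fixed 17; total 474.

Total cost: 474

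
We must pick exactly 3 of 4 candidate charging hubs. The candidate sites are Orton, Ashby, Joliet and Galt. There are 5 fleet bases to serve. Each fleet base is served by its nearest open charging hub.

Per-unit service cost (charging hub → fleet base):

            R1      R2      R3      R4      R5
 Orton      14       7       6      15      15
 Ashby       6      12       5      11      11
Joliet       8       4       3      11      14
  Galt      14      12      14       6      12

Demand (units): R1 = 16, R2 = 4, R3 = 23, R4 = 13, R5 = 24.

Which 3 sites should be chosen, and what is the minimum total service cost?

Choose Ashby, Joliet and Galt; total service cost 523.

With exactly 3 open, each fleet base uses its cheapest among the chosen.
{Ashby, Joliet, Galt}: R1→Ashby 6·16=96, R2→Joliet 4·4=16, R3→Joliet 3·23=69, R4→Galt 6·13=78, R5→Ashby 11·24=264. Service cost 523.
{Orton, Joliet, Galt}: service cost 579
{Orton, Ashby, Galt}: service cost 581
Among all 4 size-3 choices, {Ashby, Joliet, Galt} is lowest.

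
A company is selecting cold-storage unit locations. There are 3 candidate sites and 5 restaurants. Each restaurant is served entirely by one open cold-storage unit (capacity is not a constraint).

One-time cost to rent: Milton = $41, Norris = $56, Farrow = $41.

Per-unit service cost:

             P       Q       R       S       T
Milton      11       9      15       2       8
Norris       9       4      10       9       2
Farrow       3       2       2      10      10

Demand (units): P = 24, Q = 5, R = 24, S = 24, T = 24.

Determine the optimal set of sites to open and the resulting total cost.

For any fixed open set, each restaurant goes to its cheapest open site; total = fixed + service.
{Milton, Norris, Farrow}: P→Farrow 3·24=72, Q→Farrow 2·5=10, R→Farrow 2·24=48, S→Milton 2·24=48, T→Norris 2·24=48. Service 226; fixed 138; total 364.
{Milton, Farrow}: service 370 + fixed 82 = 452
{Norris, Farrow}: service 394 + fixed 97 = 491
{Milton}: service 909 + fixed 41 = 950
No other subset beats 364.

Open Milton, Norris and Farrow; minimum total cost 364.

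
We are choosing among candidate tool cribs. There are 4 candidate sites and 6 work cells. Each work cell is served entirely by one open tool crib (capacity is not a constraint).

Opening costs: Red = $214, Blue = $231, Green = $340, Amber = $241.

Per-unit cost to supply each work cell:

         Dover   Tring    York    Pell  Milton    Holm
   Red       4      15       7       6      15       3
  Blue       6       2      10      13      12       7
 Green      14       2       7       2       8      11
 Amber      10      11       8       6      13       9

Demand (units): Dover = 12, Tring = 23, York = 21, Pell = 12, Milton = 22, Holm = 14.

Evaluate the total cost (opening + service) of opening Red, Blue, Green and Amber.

Total cost: 1509

Each work cell is assigned to its cheapest site among the open ones.
{Red, Blue, Green, Amber}: Dover→Red 4·12=48, Tring→Blue 2·23=46, York→Red 7·21=147, Pell→Green 2·12=24, Milton→Green 8·22=176, Holm→Red 3·14=42. Service 483; fixed 1026; total 1509.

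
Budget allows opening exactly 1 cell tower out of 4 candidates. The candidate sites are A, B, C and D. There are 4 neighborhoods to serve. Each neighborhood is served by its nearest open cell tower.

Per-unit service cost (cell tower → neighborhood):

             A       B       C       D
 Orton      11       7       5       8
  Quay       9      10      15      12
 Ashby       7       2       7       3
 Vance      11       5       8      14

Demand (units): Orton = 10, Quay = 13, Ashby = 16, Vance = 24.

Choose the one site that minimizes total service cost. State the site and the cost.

Choose B only; total service cost 352.

With exactly 1 open, each neighborhood uses its cheapest among the chosen.
{B}: Orton→B 7·10=70, Quay→B 10·13=130, Ashby→B 2·16=32, Vance→B 5·24=120. Service cost 352.
{C}: service cost 549
{A}: service cost 603
Among all 4 size-1 choices, {B} is lowest.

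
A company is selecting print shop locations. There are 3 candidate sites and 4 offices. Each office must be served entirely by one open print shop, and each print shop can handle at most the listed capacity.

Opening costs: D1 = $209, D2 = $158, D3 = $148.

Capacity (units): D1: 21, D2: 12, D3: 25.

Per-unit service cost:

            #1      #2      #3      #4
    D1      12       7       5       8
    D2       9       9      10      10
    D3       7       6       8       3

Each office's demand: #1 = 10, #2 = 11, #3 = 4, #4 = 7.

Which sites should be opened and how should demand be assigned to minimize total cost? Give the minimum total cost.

Open {D2, D3}: #1→D2 9·10=90, #2→D3 6·11=66, #3→D3 8·4=32, #4→D3 3·7=21.
Loads: D2 carries 10/12, D3 carries 22/25. Service 209; fixed 306; total 515.
Next best feasible plan costs 528.

Minimum total cost: 515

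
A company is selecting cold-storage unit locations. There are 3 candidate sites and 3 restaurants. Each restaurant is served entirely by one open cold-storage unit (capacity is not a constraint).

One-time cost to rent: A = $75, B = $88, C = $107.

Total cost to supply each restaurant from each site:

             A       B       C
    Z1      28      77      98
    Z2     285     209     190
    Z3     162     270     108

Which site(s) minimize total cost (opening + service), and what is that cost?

Open C only; minimum total cost 503.

For any fixed open set, each restaurant goes to its cheapest open site; total = fixed + service.
{C}: Z1→C 98, Z2→C 190, Z3→C 108. Service 396; fixed 107; total 503.
{A, C}: service 326 + fixed 182 = 508
{A}: Z1→A 28, Z2→A 285, Z3→A 162. Service 475; fixed 75; total 550.
{A, B, C}: service 326 + fixed 270 = 596
No other subset beats 503.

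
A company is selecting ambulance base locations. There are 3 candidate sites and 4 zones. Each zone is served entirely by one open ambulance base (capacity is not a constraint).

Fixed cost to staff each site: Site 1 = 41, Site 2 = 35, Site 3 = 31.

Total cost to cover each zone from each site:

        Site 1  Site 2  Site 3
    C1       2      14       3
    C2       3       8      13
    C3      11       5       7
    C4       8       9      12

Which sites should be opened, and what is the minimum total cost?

For any fixed open set, each zone goes to its cheapest open site; total = fixed + service.
{Site 1}: C1→Site 1 2, C2→Site 1 3, C3→Site 1 11, C4→Site 1 8. Service 24; fixed 41; total 65.
{Site 3}: service 35 + fixed 31 = 66
{Site 2}: C1→Site 2 14, C2→Site 2 8, C3→Site 2 5, C4→Site 2 9. Service 36; fixed 35; total 71.
{Site 1, Site 2, Site 3}: service 18 + fixed 107 = 125
No other subset beats 65.

Open Site 1 only; minimum total cost 65.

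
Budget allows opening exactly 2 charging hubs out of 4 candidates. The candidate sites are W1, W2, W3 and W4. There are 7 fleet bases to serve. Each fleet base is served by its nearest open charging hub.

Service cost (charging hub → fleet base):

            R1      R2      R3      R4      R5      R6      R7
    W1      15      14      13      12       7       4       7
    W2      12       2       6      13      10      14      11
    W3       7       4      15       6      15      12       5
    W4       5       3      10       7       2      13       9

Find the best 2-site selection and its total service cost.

With exactly 2 open, each fleet base uses its cheapest among the chosen.
{W1, W4}: R1→W4 5, R2→W4 3, R3→W4 10, R4→W4 7, R5→W4 2, R6→W1 4, R7→W1 7. Service cost 38.
{W3, W4}: service cost 43
{W2, W4}: service cost 44
Among all 6 size-2 choices, {W1, W4} is lowest.

Choose W1 and W4; total service cost 38.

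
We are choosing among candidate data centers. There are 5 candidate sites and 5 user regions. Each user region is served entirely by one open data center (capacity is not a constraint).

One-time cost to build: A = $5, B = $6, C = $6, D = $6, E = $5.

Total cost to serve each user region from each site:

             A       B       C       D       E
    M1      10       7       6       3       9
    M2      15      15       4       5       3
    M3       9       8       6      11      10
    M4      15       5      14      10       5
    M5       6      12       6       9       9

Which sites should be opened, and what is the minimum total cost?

For any fixed open set, each user region goes to its cheapest open site; total = fixed + service.
{C, E}: M1→C 6, M2→E 3, M3→C 6, M4→E 5, M5→C 6. Service 26; fixed 11; total 37.
{B, C}: service 27 + fixed 12 = 39
{C, D, E}: M1→D 3, M2→E 3, M3→C 6, M4→E 5, M5→C 6. Service 23; fixed 17; total 40.
{A, B, C, D, E}: service 23 + fixed 28 = 51
No other subset beats 37.

Open C and E; minimum total cost 37.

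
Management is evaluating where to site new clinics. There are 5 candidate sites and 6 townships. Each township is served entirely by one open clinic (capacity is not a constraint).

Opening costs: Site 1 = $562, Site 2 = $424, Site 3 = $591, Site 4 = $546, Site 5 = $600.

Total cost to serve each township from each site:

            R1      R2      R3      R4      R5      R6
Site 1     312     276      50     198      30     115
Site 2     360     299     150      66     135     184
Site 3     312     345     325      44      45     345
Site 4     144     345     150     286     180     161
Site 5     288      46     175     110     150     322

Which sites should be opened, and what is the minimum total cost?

Open Site 1 only; minimum total cost 1543.

For any fixed open set, each township goes to its cheapest open site; total = fixed + service.
{Site 1}: R1→Site 1 312, R2→Site 1 276, R3→Site 1 50, R4→Site 1 198, R5→Site 1 30, R6→Site 1 115. Service 981; fixed 562; total 1543.
{Site 2}: R1→Site 2 360, R2→Site 2 299, R3→Site 2 150, R4→Site 2 66, R5→Site 2 135, R6→Site 2 184. Service 1194; fixed 424; total 1618.
{Site 5}: service 1091 + fixed 600 = 1691
{Site 1, Site 2, Site 3, Site 4, Site 5}: R1→Site 4 144, R2→Site 5 46, R3→Site 1 50, R4→Site 3 44, R5→Site 1 30, R6→Site 1 115. Service 429; fixed 2723; total 3152.
No other subset beats 1543.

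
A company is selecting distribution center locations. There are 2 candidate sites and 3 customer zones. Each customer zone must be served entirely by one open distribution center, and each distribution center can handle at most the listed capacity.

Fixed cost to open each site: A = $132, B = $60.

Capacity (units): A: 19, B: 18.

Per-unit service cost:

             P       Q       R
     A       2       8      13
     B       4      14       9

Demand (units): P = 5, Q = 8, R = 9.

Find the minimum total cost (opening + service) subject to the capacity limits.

Minimum total cost: 347

Open {A, B}: P→A 2·5=10, Q→A 8·8=64, R→B 9·9=81.
Loads: A carries 13/19, B carries 9/18. Service 155; fixed 192; total 347.
Next best feasible plan costs 357.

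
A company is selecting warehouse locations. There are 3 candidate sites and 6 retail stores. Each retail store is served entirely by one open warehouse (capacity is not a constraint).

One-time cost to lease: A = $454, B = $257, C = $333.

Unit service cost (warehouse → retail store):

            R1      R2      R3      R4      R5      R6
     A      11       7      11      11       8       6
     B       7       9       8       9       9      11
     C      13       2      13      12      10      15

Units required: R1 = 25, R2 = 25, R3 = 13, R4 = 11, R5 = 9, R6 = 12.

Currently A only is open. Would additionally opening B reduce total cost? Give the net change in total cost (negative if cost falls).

Current service cost with {A}: 858.
Adding B: each retail store re-picks its cheapest; new service cost 697, saving 161.
Extra fixed cost: 257. Net change = 257 − 161 = 96.
(Totals: 1312 → 1408.)

No — net change +96 (cost rises by 96).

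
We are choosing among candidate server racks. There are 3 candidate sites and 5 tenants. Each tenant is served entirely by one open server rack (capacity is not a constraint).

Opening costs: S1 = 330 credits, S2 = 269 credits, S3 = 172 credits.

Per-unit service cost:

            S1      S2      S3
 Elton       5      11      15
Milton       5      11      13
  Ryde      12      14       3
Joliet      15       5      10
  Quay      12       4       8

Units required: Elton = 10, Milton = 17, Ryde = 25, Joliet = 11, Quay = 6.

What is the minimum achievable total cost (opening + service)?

Minimum total cost: 776

For any fixed open set, each tenant goes to its cheapest open site; total = fixed + service.
{S3}: Elton→S3 15·10=150, Milton→S3 13·17=221, Ryde→S3 3·25=75, Joliet→S3 10·11=110, Quay→S3 8·6=48. Service 604; fixed 172; total 776.
{S1, S3}: service 368 + fixed 502 = 870
{S2, S3}: service 451 + fixed 441 = 892
{S1, S2, S3}: service 289 + fixed 771 = 1060
(All 7 nonempty subsets were checked; S3 only is lowest.)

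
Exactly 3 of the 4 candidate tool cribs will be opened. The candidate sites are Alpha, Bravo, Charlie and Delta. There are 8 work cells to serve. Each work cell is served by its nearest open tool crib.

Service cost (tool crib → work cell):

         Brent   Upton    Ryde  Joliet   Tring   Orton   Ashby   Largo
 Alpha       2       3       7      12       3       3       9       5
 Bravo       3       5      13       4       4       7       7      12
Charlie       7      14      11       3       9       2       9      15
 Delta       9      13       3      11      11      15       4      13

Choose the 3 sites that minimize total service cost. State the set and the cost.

With exactly 3 open, each work cell uses its cheapest among the chosen.
{Alpha, Charlie, Delta}: Brent→Alpha 2, Upton→Alpha 3, Ryde→Delta 3, Joliet→Charlie 3, Tring→Alpha 3, Orton→Charlie 2, Ashby→Delta 4, Largo→Alpha 5. Service cost 25.
{Alpha, Bravo, Delta}: service cost 27
{Alpha, Bravo, Charlie}: service cost 32
Among all 4 size-3 choices, {Alpha, Charlie, Delta} is lowest.

Choose Alpha, Charlie and Delta; total service cost 25.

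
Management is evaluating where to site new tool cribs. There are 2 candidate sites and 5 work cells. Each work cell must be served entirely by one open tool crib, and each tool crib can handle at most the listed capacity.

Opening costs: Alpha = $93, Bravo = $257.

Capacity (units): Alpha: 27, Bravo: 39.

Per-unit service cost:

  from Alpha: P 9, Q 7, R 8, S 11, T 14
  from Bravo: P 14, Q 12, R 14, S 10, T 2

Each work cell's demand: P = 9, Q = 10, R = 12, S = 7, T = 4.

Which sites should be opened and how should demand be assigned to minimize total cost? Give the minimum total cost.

Minimum total cost: 720

Open {Alpha, Bravo}: P→Bravo 14·9=126, Q→Alpha 7·10=70, R→Alpha 8·12=96, S→Bravo 10·7=70, T→Bravo 2·4=8.
Loads: Alpha carries 22/27, Bravo carries 20/39. Service 370; fixed 350; total 720.
Next best feasible plan costs 725.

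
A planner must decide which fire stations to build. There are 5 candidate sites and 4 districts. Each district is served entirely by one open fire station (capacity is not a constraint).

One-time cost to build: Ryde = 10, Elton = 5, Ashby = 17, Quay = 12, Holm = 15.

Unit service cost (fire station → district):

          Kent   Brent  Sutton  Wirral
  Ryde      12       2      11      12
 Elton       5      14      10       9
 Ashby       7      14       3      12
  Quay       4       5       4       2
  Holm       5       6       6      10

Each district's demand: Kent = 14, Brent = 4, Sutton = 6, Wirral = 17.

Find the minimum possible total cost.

Minimum total cost: 144

For any fixed open set, each district goes to its cheapest open site; total = fixed + service.
{Ryde, Quay}: Kent→Quay 4·14=56, Brent→Ryde 2·4=8, Sutton→Quay 4·6=24, Wirral→Quay 2·17=34. Service 122; fixed 22; total 144.
{Quay}: service 134 + fixed 12 = 146
{Ryde, Elton, Quay}: Kent→Quay 4·14=56, Brent→Ryde 2·4=8, Sutton→Quay 4·6=24, Wirral→Quay 2·17=34. Service 122; fixed 27; total 149.
{Ryde, Elton, Ashby, Quay, Holm}: Kent→Quay 4·14=56, Brent→Ryde 2·4=8, Sutton→Ashby 3·6=18, Wirral→Quay 2·17=34. Service 116; fixed 59; total 175.
No other subset beats 144.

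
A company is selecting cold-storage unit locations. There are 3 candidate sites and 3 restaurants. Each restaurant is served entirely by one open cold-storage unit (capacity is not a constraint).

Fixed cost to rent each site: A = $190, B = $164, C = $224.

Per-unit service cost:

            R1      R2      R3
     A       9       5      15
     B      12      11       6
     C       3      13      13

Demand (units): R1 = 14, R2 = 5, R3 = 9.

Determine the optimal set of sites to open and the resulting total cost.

For any fixed open set, each restaurant goes to its cheapest open site; total = fixed + service.
{B}: R1→B 12·14=168, R2→B 11·5=55, R3→B 6·9=54. Service 277; fixed 164; total 441.
{C}: service 224 + fixed 224 = 448
{A}: R1→A 9·14=126, R2→A 5·5=25, R3→A 15·9=135. Service 286; fixed 190; total 476.
{A, B, C}: service 121 + fixed 578 = 699
No other subset beats 441.

Open B only; minimum total cost 441.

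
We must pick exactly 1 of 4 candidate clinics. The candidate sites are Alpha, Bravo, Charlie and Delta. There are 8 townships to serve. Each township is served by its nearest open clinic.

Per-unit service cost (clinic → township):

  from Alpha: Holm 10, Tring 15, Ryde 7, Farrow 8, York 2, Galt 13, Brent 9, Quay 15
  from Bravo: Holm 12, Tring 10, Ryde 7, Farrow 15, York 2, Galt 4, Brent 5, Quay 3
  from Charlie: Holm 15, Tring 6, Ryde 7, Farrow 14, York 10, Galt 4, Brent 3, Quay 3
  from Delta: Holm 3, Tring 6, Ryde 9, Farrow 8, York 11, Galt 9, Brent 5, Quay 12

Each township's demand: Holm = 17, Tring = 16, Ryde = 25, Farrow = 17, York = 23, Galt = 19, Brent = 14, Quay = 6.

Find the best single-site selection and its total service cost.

Choose Bravo only; total service cost 1004.

With exactly 1 open, each township uses its cheapest among the chosen.
{Bravo}: Holm→Bravo 12·17=204, Tring→Bravo 10·16=160, Ryde→Bravo 7·25=175, Farrow→Bravo 15·17=255, York→Bravo 2·23=46, Galt→Bravo 4·19=76, Brent→Bravo 5·14=70, Quay→Bravo 3·6=18. Service cost 1004.
{Delta}: service cost 1074
{Charlie}: service cost 1130
Among all 4 size-1 choices, {Bravo} is lowest.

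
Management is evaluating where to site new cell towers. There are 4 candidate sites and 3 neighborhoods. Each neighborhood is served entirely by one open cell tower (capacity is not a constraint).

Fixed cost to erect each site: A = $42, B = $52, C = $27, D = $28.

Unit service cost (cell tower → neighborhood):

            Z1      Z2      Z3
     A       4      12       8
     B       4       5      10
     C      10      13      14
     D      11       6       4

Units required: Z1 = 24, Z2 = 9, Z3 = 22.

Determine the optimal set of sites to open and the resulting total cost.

For any fixed open set, each neighborhood goes to its cheapest open site; total = fixed + service.
{A, D}: Z1→A 4·24=96, Z2→D 6·9=54, Z3→D 4·22=88. Service 238; fixed 70; total 308.
{B, D}: service 229 + fixed 80 = 309
{A, C, D}: service 238 + fixed 97 = 335
{A, B, C, D}: service 229 + fixed 149 = 378
(All 15 nonempty subsets were checked; A and D is lowest.)

Open A and D; minimum total cost 308.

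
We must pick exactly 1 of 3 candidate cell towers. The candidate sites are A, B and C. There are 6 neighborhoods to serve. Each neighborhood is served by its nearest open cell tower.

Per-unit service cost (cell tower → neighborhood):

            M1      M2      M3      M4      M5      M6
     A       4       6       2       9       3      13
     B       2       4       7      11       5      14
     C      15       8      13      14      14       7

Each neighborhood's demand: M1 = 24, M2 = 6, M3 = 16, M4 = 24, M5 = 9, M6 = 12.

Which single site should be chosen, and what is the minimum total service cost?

With exactly 1 open, each neighborhood uses its cheapest among the chosen.
{A}: M1→A 4·24=96, M2→A 6·6=36, M3→A 2·16=32, M4→A 9·24=216, M5→A 3·9=27, M6→A 13·12=156. Service cost 563.
{B}: service cost 661
{C}: service cost 1162
Among all 3 size-1 choices, {A} is lowest.

Choose A only; total service cost 563.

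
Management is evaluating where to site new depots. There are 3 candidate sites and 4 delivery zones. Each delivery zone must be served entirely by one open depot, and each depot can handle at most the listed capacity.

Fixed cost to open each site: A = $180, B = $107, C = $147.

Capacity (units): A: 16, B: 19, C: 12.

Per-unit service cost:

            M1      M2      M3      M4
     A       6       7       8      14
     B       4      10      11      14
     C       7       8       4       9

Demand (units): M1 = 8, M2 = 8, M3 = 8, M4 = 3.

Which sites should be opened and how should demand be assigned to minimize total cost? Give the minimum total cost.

Open {B, C}: M1→B 4·8=32, M2→B 10·8=80, M3→C 4·8=32, M4→C 9·3=27.
Loads: B carries 16/19, C carries 11/12. Service 171; fixed 254; total 425.
Next best feasible plan costs 440.

Minimum total cost: 425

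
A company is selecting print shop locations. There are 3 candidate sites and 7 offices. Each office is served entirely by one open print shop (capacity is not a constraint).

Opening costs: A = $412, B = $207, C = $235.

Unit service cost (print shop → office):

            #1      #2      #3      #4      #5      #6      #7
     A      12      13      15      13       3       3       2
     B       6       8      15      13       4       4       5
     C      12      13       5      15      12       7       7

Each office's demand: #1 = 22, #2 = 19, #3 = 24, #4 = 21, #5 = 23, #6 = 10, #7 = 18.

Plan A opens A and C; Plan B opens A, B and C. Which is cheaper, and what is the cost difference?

Plan B is cheaper by 20.

Plan A: {A, C}: #1→A 12·22=264, #2→A 13·19=247, #3→C 5·24=120, #4→A 13·21=273, #5→A 3·23=69, #6→A 3·10=30, #7→A 2·18=36. Service 1039; fixed 647; total 1686.
Plan B: {A, B, C}: #1→B 6·22=132, #2→B 8·19=152, #3→C 5·24=120, #4→A 13·21=273, #5→A 3·23=69, #6→A 3·10=30, #7→A 2·18=36. Service 812; fixed 854; total 1666.
Difference: |1686 − 1666| = 20.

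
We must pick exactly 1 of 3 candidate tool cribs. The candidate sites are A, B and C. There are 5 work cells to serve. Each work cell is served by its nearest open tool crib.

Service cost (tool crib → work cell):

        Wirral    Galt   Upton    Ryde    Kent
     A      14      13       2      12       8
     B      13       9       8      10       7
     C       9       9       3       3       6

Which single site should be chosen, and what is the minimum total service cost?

With exactly 1 open, each work cell uses its cheapest among the chosen.
{C}: Wirral→C 9, Galt→C 9, Upton→C 3, Ryde→C 3, Kent→C 6. Service cost 30.
{B}: service cost 47
{A}: service cost 49
Among all 3 size-1 choices, {C} is lowest.

Choose C only; total service cost 30.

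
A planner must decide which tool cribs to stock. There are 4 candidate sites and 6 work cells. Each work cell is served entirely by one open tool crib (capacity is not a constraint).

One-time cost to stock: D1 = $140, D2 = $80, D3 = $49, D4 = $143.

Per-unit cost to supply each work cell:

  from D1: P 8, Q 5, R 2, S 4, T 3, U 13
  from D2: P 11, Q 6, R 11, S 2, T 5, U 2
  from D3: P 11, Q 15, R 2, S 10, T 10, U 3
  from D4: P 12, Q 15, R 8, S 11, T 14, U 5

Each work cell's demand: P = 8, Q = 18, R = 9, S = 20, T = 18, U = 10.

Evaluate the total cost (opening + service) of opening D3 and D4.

Each work cell is assigned to its cheapest site among the open ones.
{D3, D4}: P→D3 11·8=88, Q→D3 15·18=270, R→D3 2·9=18, S→D3 10·20=200, T→D3 10·18=180, U→D3 3·10=30. Service 786; fixed 192; total 978.

Total cost: 978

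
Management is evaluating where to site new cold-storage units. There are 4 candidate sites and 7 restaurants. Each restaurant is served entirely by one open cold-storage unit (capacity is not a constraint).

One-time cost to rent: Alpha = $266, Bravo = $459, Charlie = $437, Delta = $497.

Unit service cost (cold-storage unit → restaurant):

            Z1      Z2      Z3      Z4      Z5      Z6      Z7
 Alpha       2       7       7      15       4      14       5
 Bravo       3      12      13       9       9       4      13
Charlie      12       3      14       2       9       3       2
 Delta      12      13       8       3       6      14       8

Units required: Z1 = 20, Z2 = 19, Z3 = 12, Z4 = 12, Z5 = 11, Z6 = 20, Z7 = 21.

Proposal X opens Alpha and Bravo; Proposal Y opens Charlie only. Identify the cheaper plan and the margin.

Proposal X: {Alpha, Bravo}: Z1→Alpha 2·20=40, Z2→Alpha 7·19=133, Z3→Alpha 7·12=84, Z4→Bravo 9·12=108, Z5→Alpha 4·11=44, Z6→Bravo 4·20=80, Z7→Alpha 5·21=105. Service 594; fixed 725; total 1319.
Proposal Y: {Charlie}: Z1→Charlie 12·20=240, Z2→Charlie 3·19=57, Z3→Charlie 14·12=168, Z4→Charlie 2·12=24, Z5→Charlie 9·11=99, Z6→Charlie 3·20=60, Z7→Charlie 2·21=42. Service 690; fixed 437; total 1127.
Difference: |1319 − 1127| = 192.

Proposal Y is cheaper by 192.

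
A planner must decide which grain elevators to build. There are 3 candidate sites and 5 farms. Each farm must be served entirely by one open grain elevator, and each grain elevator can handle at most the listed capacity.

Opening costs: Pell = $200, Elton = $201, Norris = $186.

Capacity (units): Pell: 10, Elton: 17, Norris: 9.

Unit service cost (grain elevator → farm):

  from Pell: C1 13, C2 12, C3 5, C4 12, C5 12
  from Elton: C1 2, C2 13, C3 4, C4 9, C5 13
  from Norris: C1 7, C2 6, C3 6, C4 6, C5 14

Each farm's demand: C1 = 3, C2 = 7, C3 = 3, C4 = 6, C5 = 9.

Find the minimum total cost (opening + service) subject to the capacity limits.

Open {Pell, Elton, Norris}: C1→Elton 2·3=6, C2→Norris 6·7=42, C3→Elton 4·3=12, C4→Elton 9·6=54, C5→Pell 12·9=108.
Loads: Pell carries 9/10, Elton carries 12/17, Norris carries 7/9. Service 222; fixed 587; total 809.
Next best feasible plan costs 836.

Minimum total cost: 809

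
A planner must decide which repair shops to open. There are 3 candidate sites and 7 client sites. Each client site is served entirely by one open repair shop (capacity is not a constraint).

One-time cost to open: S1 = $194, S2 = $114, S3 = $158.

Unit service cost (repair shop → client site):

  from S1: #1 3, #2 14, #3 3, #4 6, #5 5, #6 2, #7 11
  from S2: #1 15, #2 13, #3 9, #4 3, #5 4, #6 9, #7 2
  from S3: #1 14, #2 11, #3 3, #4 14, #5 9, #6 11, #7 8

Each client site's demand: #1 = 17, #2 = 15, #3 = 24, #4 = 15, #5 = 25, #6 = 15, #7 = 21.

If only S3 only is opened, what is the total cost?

Each client site is assigned to its cheapest site among the open ones.
{S3}: #1→S3 14·17=238, #2→S3 11·15=165, #3→S3 3·24=72, #4→S3 14·15=210, #5→S3 9·25=225, #6→S3 11·15=165, #7→S3 8·21=168. Service 1243; fixed 158; total 1401.

Total cost: 1401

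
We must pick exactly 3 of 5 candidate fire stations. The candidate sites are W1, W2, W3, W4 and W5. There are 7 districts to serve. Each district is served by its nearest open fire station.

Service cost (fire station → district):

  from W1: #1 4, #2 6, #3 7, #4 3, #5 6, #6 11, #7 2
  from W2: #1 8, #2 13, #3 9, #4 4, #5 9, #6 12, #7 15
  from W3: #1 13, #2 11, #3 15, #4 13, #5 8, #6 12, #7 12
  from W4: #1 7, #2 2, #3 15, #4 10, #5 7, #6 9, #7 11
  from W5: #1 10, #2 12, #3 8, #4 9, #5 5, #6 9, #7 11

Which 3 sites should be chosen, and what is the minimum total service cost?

With exactly 3 open, each district uses its cheapest among the chosen.
{W1, W4, W5}: #1→W1 4, #2→W4 2, #3→W1 7, #4→W1 3, #5→W5 5, #6→W4 9, #7→W1 2. Service cost 32.
{W1, W2, W4}: service cost 33
{W1, W3, W4}: service cost 33
Among all 10 size-3 choices, {W1, W4, W5} is lowest.

Choose W1, W4 and W5; total service cost 32.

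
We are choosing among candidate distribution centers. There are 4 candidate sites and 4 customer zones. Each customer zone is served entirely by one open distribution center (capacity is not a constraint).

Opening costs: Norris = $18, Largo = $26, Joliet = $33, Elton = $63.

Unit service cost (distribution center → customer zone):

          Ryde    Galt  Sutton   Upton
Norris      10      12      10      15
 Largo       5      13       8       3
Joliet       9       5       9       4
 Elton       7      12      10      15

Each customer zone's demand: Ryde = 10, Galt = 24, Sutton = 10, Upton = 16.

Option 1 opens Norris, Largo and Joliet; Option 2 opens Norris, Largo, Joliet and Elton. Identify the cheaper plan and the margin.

Option 1 is cheaper by 63.

Option 1: {Norris, Largo, Joliet}: Ryde→Largo 5·10=50, Galt→Joliet 5·24=120, Sutton→Largo 8·10=80, Upton→Largo 3·16=48. Service 298; fixed 77; total 375.
Option 2: {Norris, Largo, Joliet, Elton}: Ryde→Largo 5·10=50, Galt→Joliet 5·24=120, Sutton→Largo 8·10=80, Upton→Largo 3·16=48. Service 298; fixed 140; total 438.
Difference: |375 − 438| = 63.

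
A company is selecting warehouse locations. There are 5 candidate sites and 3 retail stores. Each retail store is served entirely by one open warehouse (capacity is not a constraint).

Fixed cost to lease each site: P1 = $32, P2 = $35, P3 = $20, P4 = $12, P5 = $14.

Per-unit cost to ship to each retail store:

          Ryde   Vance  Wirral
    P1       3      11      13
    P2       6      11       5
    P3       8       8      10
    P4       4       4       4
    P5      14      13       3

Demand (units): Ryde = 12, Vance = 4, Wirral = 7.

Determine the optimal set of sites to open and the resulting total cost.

For any fixed open set, each retail store goes to its cheapest open site; total = fixed + service.
{P4}: Ryde→P4 4·12=48, Vance→P4 4·4=16, Wirral→P4 4·7=28. Service 92; fixed 12; total 104.
{P4, P5}: service 85 + fixed 26 = 111
{P1, P4}: service 80 + fixed 44 = 124
{P1, P2, P3, P4, P5}: service 73 + fixed 113 = 186
No other subset beats 104.

Open P4 only; minimum total cost 104.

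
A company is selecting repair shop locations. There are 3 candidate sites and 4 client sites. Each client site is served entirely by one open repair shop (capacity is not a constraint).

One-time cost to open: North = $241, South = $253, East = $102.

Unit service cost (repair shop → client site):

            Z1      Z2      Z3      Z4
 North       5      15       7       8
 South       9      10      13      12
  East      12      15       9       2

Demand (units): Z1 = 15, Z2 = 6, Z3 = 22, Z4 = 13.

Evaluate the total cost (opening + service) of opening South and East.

Each client site is assigned to its cheapest site among the open ones.
{South, East}: Z1→South 9·15=135, Z2→South 10·6=60, Z3→East 9·22=198, Z4→East 2·13=26. Service 419; fixed 355; total 774.

Total cost: 774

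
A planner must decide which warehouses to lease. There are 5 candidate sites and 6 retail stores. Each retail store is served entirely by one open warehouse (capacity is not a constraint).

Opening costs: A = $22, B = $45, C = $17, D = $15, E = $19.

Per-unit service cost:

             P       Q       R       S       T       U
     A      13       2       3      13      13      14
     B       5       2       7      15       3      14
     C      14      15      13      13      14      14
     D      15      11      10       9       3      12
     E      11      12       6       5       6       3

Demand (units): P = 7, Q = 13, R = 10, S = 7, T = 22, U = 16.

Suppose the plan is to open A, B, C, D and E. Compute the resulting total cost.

Total cost: 358

Each retail store is assigned to its cheapest site among the open ones.
{A, B, C, D, E}: P→B 5·7=35, Q→A 2·13=26, R→A 3·10=30, S→E 5·7=35, T→B 3·22=66, U→E 3·16=48. Service 240; fixed 118; total 358.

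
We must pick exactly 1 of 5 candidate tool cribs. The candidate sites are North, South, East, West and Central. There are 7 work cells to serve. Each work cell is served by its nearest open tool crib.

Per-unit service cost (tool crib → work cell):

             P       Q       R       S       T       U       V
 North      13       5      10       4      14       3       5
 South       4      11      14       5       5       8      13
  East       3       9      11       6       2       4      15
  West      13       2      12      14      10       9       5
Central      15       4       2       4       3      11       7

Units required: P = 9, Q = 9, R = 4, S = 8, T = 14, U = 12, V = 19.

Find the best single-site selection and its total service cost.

Choose Central only; total service cost 518.

With exactly 1 open, each work cell uses its cheapest among the chosen.
{Central}: P→Central 15·9=135, Q→Central 4·9=36, R→Central 2·4=8, S→Central 4·8=32, T→Central 3·14=42, U→Central 11·12=132, V→Central 7·19=133. Service cost 518.
{North}: service cost 561
{East}: service cost 561
Among all 5 size-1 choices, {Central} is lowest.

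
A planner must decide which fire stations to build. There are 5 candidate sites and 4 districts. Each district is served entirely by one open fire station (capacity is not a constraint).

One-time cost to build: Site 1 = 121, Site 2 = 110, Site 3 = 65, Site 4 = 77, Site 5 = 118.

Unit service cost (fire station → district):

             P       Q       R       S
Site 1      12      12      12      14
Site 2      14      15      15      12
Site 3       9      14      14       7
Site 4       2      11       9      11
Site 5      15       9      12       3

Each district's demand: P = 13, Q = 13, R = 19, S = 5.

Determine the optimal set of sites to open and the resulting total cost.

For any fixed open set, each district goes to its cheapest open site; total = fixed + service.
{Site 4}: P→Site 4 2·13=26, Q→Site 4 11·13=143, R→Site 4 9·19=171, S→Site 4 11·5=55. Service 395; fixed 77; total 472.
{Site 3, Site 4}: P→Site 4 2·13=26, Q→Site 4 11·13=143, R→Site 4 9·19=171, S→Site 3 7·5=35. Service 375; fixed 142; total 517.
{Site 4, Site 5}: service 329 + fixed 195 = 524
{Site 1, Site 2, Site 3, Site 4, Site 5}: P→Site 4 2·13=26, Q→Site 5 9·13=117, R→Site 4 9·19=171, S→Site 5 3·5=15. Service 329; fixed 491; total 820.
No other subset beats 472.

Open Site 4 only; minimum total cost 472.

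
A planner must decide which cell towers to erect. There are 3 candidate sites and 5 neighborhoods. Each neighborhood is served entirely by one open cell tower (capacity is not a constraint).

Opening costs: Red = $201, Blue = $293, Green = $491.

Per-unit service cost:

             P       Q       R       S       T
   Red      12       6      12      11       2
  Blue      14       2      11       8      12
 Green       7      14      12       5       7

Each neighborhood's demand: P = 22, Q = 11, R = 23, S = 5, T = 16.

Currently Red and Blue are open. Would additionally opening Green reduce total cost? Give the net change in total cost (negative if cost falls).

No — net change +366 (cost rises by 366).

Current service cost with {Red, Blue}: 611.
Adding Green: each neighborhood re-picks its cheapest; new service cost 486, saving 125.
Extra fixed cost: 491. Net change = 491 − 125 = 366.
(Totals: 1105 → 1471.)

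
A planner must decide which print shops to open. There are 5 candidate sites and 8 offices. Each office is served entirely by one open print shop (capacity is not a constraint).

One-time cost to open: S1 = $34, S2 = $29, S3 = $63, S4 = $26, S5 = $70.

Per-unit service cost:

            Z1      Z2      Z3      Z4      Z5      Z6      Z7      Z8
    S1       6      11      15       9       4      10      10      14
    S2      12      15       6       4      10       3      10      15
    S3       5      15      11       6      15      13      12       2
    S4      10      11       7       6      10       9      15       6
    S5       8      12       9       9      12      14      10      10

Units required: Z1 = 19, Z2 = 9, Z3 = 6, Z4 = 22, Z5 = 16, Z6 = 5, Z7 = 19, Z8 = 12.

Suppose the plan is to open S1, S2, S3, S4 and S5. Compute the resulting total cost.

Each office is assigned to its cheapest site among the open ones.
{S1, S2, S3, S4, S5}: Z1→S3 5·19=95, Z2→S1 11·9=99, Z3→S2 6·6=36, Z4→S2 4·22=88, Z5→S1 4·16=64, Z6→S2 3·5=15, Z7→S1 10·19=190, Z8→S3 2·12=24. Service 611; fixed 222; total 833.

Total cost: 833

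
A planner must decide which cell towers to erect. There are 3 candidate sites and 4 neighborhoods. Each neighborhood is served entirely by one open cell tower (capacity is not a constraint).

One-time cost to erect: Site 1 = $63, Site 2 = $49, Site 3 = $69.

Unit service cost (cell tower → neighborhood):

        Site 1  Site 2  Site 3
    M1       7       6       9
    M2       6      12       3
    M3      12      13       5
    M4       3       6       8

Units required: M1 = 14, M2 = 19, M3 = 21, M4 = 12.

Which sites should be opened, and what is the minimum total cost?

For any fixed open set, each neighborhood goes to its cheapest open site; total = fixed + service.
{Site 1, Site 3}: M1→Site 1 7·14=98, M2→Site 3 3·19=57, M3→Site 3 5·21=105, M4→Site 1 3·12=36. Service 296; fixed 132; total 428.
{Site 2, Site 3}: service 318 + fixed 118 = 436
{Site 3}: service 384 + fixed 69 = 453
{Site 1, Site 2, Site 3}: service 282 + fixed 181 = 463
No other subset beats 428.

Open Site 1 and Site 3; minimum total cost 428.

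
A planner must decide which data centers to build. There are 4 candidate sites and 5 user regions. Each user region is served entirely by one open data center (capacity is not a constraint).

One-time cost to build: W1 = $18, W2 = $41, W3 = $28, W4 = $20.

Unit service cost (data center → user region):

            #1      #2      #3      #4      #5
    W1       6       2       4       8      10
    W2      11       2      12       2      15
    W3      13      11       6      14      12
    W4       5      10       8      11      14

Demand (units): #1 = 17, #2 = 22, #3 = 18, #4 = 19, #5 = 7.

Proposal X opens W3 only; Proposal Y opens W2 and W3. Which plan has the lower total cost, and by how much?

Proposal Y is cheaper by 419.

Proposal X: {W3}: #1→W3 13·17=221, #2→W3 11·22=242, #3→W3 6·18=108, #4→W3 14·19=266, #5→W3 12·7=84. Service 921; fixed 28; total 949.
Proposal Y: {W2, W3}: #1→W2 11·17=187, #2→W2 2·22=44, #3→W3 6·18=108, #4→W2 2·19=38, #5→W3 12·7=84. Service 461; fixed 69; total 530.
Difference: |949 − 530| = 419.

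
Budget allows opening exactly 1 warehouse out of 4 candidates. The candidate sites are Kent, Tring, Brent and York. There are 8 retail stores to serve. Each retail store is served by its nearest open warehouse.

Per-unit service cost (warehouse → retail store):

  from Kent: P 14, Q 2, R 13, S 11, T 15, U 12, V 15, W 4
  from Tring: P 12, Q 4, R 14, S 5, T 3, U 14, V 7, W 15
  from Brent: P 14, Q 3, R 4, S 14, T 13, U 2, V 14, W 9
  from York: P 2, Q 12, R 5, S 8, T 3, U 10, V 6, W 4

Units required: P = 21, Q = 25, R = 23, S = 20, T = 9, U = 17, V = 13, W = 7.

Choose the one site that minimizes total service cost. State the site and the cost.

With exactly 1 open, each retail store uses its cheapest among the chosen.
{York}: P→York 2·21=42, Q→York 12·25=300, R→York 5·23=115, S→York 8·20=160, T→York 3·9=27, U→York 10·17=170, V→York 6·13=78, W→York 4·7=28. Service cost 920.
{Brent}: service cost 1137
{Tring}: service cost 1235
Among all 4 size-1 choices, {York} is lowest.

Choose York only; total service cost 920.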